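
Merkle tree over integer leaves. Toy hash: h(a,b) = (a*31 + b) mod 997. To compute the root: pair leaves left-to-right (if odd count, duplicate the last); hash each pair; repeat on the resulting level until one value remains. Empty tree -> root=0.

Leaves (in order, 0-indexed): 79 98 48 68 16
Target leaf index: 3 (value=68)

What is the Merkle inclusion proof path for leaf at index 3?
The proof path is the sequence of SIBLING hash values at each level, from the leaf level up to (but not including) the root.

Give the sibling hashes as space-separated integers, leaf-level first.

Answer: 48 553 432

Derivation:
L0 (leaves): [79, 98, 48, 68, 16], target index=3
L1: h(79,98)=(79*31+98)%997=553 [pair 0] h(48,68)=(48*31+68)%997=559 [pair 1] h(16,16)=(16*31+16)%997=512 [pair 2] -> [553, 559, 512]
  Sibling for proof at L0: 48
L2: h(553,559)=(553*31+559)%997=753 [pair 0] h(512,512)=(512*31+512)%997=432 [pair 1] -> [753, 432]
  Sibling for proof at L1: 553
L3: h(753,432)=(753*31+432)%997=844 [pair 0] -> [844]
  Sibling for proof at L2: 432
Root: 844
Proof path (sibling hashes from leaf to root): [48, 553, 432]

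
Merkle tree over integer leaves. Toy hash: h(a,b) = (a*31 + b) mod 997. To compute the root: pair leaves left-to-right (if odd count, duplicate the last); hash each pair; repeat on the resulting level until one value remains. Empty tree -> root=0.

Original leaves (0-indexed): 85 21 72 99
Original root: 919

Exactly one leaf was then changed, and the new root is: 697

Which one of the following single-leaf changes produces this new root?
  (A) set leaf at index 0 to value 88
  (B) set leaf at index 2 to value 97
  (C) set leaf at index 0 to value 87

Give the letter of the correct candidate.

Original leaves: [85, 21, 72, 99]
Target new root: 697
Try each candidate change and compute the resulting root:
Candidate A: set leaf[0] = 88 -> leaves = [88, 21, 72, 99]
  L0: [88, 21, 72, 99]
  L1: h(88,21)=(88*31+21)%997=755 h(72,99)=(72*31+99)%997=337 -> [755, 337]
  L2: h(755,337)=(755*31+337)%997=811 -> [811]
  root = 811 != target 697
Candidate B: set leaf[2] = 97 -> leaves = [85, 21, 97, 99]
  L0: [85, 21, 97, 99]
  L1: h(85,21)=(85*31+21)%997=662 h(97,99)=(97*31+99)%997=115 -> [662, 115]
  L2: h(662,115)=(662*31+115)%997=697 -> [697]
  root = 697 == target 697  ** MATCH **
Candidate C: set leaf[0] = 87 -> leaves = [87, 21, 72, 99]
  L0: [87, 21, 72, 99]
  L1: h(87,21)=(87*31+21)%997=724 h(72,99)=(72*31+99)%997=337 -> [724, 337]
  L2: h(724,337)=(724*31+337)%997=847 -> [847]
  root = 847 != target 697
Candidate B produces the target root.

Answer: B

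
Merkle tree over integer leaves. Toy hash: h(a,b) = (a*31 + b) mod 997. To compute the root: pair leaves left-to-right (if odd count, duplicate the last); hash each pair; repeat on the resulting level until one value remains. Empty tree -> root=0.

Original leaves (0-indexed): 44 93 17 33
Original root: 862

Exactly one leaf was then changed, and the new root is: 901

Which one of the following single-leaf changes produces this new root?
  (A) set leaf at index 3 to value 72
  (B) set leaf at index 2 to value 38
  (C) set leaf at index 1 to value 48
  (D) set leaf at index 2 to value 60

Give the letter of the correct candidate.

Original leaves: [44, 93, 17, 33]
Target new root: 901
Try each candidate change and compute the resulting root:
Candidate A: set leaf[3] = 72 -> leaves = [44, 93, 17, 72]
  L0: [44, 93, 17, 72]
  L1: h(44,93)=(44*31+93)%997=460 h(17,72)=(17*31+72)%997=599 -> [460, 599]
  L2: h(460,599)=(460*31+599)%997=901 -> [901]
  root = 901 == target 901  ** MATCH **
Candidate B: set leaf[2] = 38 -> leaves = [44, 93, 38, 33]
  L0: [44, 93, 38, 33]
  L1: h(44,93)=(44*31+93)%997=460 h(38,33)=(38*31+33)%997=214 -> [460, 214]
  L2: h(460,214)=(460*31+214)%997=516 -> [516]
  root = 516 != target 901
Candidate C: set leaf[1] = 48 -> leaves = [44, 48, 17, 33]
  L0: [44, 48, 17, 33]
  L1: h(44,48)=(44*31+48)%997=415 h(17,33)=(17*31+33)%997=560 -> [415, 560]
  L2: h(415,560)=(415*31+560)%997=464 -> [464]
  root = 464 != target 901
Candidate D: set leaf[2] = 60 -> leaves = [44, 93, 60, 33]
  L0: [44, 93, 60, 33]
  L1: h(44,93)=(44*31+93)%997=460 h(60,33)=(60*31+33)%997=896 -> [460, 896]
  L2: h(460,896)=(460*31+896)%997=201 -> [201]
  root = 201 != target 901
Candidate A produces the target root.

Answer: A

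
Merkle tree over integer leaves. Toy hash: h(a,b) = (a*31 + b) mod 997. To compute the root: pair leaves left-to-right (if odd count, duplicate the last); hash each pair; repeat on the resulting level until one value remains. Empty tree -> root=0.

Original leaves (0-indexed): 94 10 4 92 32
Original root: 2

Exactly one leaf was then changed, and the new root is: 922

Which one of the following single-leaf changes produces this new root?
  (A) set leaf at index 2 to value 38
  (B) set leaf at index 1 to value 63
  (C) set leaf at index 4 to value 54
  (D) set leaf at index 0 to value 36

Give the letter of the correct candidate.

Answer: D

Derivation:
Original leaves: [94, 10, 4, 92, 32]
Target new root: 922
Try each candidate change and compute the resulting root:
Candidate A: set leaf[2] = 38 -> leaves = [94, 10, 38, 92, 32]
  L0: [94, 10, 38, 92, 32]
  L1: h(94,10)=(94*31+10)%997=930 h(38,92)=(38*31+92)%997=273 h(32,32)=(32*31+32)%997=27 -> [930, 273, 27]
  L2: h(930,273)=(930*31+273)%997=190 h(27,27)=(27*31+27)%997=864 -> [190, 864]
  L3: h(190,864)=(190*31+864)%997=772 -> [772]
  root = 772 != target 922
Candidate B: set leaf[1] = 63 -> leaves = [94, 63, 4, 92, 32]
  L0: [94, 63, 4, 92, 32]
  L1: h(94,63)=(94*31+63)%997=983 h(4,92)=(4*31+92)%997=216 h(32,32)=(32*31+32)%997=27 -> [983, 216, 27]
  L2: h(983,216)=(983*31+216)%997=779 h(27,27)=(27*31+27)%997=864 -> [779, 864]
  L3: h(779,864)=(779*31+864)%997=88 -> [88]
  root = 88 != target 922
Candidate C: set leaf[4] = 54 -> leaves = [94, 10, 4, 92, 54]
  L0: [94, 10, 4, 92, 54]
  L1: h(94,10)=(94*31+10)%997=930 h(4,92)=(4*31+92)%997=216 h(54,54)=(54*31+54)%997=731 -> [930, 216, 731]
  L2: h(930,216)=(930*31+216)%997=133 h(731,731)=(731*31+731)%997=461 -> [133, 461]
  L3: h(133,461)=(133*31+461)%997=596 -> [596]
  root = 596 != target 922
Candidate D: set leaf[0] = 36 -> leaves = [36, 10, 4, 92, 32]
  L0: [36, 10, 4, 92, 32]
  L1: h(36,10)=(36*31+10)%997=129 h(4,92)=(4*31+92)%997=216 h(32,32)=(32*31+32)%997=27 -> [129, 216, 27]
  L2: h(129,216)=(129*31+216)%997=227 h(27,27)=(27*31+27)%997=864 -> [227, 864]
  L3: h(227,864)=(227*31+864)%997=922 -> [922]
  root = 922 == target 922  ** MATCH **
Candidate D produces the target root.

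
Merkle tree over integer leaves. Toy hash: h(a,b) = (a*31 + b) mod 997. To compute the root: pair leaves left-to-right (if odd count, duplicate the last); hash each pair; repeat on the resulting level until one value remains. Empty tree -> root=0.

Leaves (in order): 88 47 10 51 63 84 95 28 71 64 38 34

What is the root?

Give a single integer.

L0: [88, 47, 10, 51, 63, 84, 95, 28, 71, 64, 38, 34]
L1: h(88,47)=(88*31+47)%997=781 h(10,51)=(10*31+51)%997=361 h(63,84)=(63*31+84)%997=43 h(95,28)=(95*31+28)%997=979 h(71,64)=(71*31+64)%997=271 h(38,34)=(38*31+34)%997=215 -> [781, 361, 43, 979, 271, 215]
L2: h(781,361)=(781*31+361)%997=644 h(43,979)=(43*31+979)%997=318 h(271,215)=(271*31+215)%997=640 -> [644, 318, 640]
L3: h(644,318)=(644*31+318)%997=342 h(640,640)=(640*31+640)%997=540 -> [342, 540]
L4: h(342,540)=(342*31+540)%997=175 -> [175]

Answer: 175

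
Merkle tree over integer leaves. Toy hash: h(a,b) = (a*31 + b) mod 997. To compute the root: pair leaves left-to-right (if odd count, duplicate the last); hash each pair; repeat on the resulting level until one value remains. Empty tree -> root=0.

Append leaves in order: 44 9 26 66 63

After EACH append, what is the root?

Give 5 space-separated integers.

Answer: 44 376 524 564 242

Derivation:
After append 44 (leaves=[44]):
  L0: [44]
  root=44
After append 9 (leaves=[44, 9]):
  L0: [44, 9]
  L1: h(44,9)=(44*31+9)%997=376 -> [376]
  root=376
After append 26 (leaves=[44, 9, 26]):
  L0: [44, 9, 26]
  L1: h(44,9)=(44*31+9)%997=376 h(26,26)=(26*31+26)%997=832 -> [376, 832]
  L2: h(376,832)=(376*31+832)%997=524 -> [524]
  root=524
After append 66 (leaves=[44, 9, 26, 66]):
  L0: [44, 9, 26, 66]
  L1: h(44,9)=(44*31+9)%997=376 h(26,66)=(26*31+66)%997=872 -> [376, 872]
  L2: h(376,872)=(376*31+872)%997=564 -> [564]
  root=564
After append 63 (leaves=[44, 9, 26, 66, 63]):
  L0: [44, 9, 26, 66, 63]
  L1: h(44,9)=(44*31+9)%997=376 h(26,66)=(26*31+66)%997=872 h(63,63)=(63*31+63)%997=22 -> [376, 872, 22]
  L2: h(376,872)=(376*31+872)%997=564 h(22,22)=(22*31+22)%997=704 -> [564, 704]
  L3: h(564,704)=(564*31+704)%997=242 -> [242]
  root=242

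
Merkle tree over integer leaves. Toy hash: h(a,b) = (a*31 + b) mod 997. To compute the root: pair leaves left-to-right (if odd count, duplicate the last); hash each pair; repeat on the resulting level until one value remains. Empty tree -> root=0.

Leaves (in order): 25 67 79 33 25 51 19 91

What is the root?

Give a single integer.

Answer: 135

Derivation:
L0: [25, 67, 79, 33, 25, 51, 19, 91]
L1: h(25,67)=(25*31+67)%997=842 h(79,33)=(79*31+33)%997=488 h(25,51)=(25*31+51)%997=826 h(19,91)=(19*31+91)%997=680 -> [842, 488, 826, 680]
L2: h(842,488)=(842*31+488)%997=668 h(826,680)=(826*31+680)%997=364 -> [668, 364]
L3: h(668,364)=(668*31+364)%997=135 -> [135]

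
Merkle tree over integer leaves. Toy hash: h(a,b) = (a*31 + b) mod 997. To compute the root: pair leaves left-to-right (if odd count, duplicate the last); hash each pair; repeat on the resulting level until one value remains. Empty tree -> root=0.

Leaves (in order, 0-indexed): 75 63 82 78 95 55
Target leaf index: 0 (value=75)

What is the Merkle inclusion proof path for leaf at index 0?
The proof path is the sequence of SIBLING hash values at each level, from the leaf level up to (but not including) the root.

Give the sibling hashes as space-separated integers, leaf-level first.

L0 (leaves): [75, 63, 82, 78, 95, 55], target index=0
L1: h(75,63)=(75*31+63)%997=394 [pair 0] h(82,78)=(82*31+78)%997=626 [pair 1] h(95,55)=(95*31+55)%997=9 [pair 2] -> [394, 626, 9]
  Sibling for proof at L0: 63
L2: h(394,626)=(394*31+626)%997=876 [pair 0] h(9,9)=(9*31+9)%997=288 [pair 1] -> [876, 288]
  Sibling for proof at L1: 626
L3: h(876,288)=(876*31+288)%997=525 [pair 0] -> [525]
  Sibling for proof at L2: 288
Root: 525
Proof path (sibling hashes from leaf to root): [63, 626, 288]

Answer: 63 626 288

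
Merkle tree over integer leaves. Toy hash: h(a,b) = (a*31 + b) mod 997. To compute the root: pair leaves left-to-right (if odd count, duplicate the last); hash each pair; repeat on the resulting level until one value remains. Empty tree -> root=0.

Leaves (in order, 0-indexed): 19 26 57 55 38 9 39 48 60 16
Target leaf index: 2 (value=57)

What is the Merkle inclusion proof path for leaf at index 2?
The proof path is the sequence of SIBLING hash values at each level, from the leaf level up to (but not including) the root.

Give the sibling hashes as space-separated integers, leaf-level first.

Answer: 55 615 168 802

Derivation:
L0 (leaves): [19, 26, 57, 55, 38, 9, 39, 48, 60, 16], target index=2
L1: h(19,26)=(19*31+26)%997=615 [pair 0] h(57,55)=(57*31+55)%997=825 [pair 1] h(38,9)=(38*31+9)%997=190 [pair 2] h(39,48)=(39*31+48)%997=260 [pair 3] h(60,16)=(60*31+16)%997=879 [pair 4] -> [615, 825, 190, 260, 879]
  Sibling for proof at L0: 55
L2: h(615,825)=(615*31+825)%997=947 [pair 0] h(190,260)=(190*31+260)%997=168 [pair 1] h(879,879)=(879*31+879)%997=212 [pair 2] -> [947, 168, 212]
  Sibling for proof at L1: 615
L3: h(947,168)=(947*31+168)%997=612 [pair 0] h(212,212)=(212*31+212)%997=802 [pair 1] -> [612, 802]
  Sibling for proof at L2: 168
L4: h(612,802)=(612*31+802)%997=831 [pair 0] -> [831]
  Sibling for proof at L3: 802
Root: 831
Proof path (sibling hashes from leaf to root): [55, 615, 168, 802]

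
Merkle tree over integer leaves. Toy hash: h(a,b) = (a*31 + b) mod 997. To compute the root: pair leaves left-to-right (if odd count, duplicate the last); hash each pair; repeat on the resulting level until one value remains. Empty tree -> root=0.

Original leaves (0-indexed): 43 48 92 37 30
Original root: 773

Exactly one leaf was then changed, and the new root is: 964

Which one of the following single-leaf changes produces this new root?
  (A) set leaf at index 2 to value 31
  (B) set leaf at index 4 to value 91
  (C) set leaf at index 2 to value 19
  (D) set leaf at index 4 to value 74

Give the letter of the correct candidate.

Original leaves: [43, 48, 92, 37, 30]
Target new root: 964
Try each candidate change and compute the resulting root:
Candidate A: set leaf[2] = 31 -> leaves = [43, 48, 31, 37, 30]
  L0: [43, 48, 31, 37, 30]
  L1: h(43,48)=(43*31+48)%997=384 h(31,37)=(31*31+37)%997=1 h(30,30)=(30*31+30)%997=960 -> [384, 1, 960]
  L2: h(384,1)=(384*31+1)%997=938 h(960,960)=(960*31+960)%997=810 -> [938, 810]
  L3: h(938,810)=(938*31+810)%997=975 -> [975]
  root = 975 != target 964
Candidate B: set leaf[4] = 91 -> leaves = [43, 48, 92, 37, 91]
  L0: [43, 48, 92, 37, 91]
  L1: h(43,48)=(43*31+48)%997=384 h(92,37)=(92*31+37)%997=895 h(91,91)=(91*31+91)%997=918 -> [384, 895, 918]
  L2: h(384,895)=(384*31+895)%997=835 h(918,918)=(918*31+918)%997=463 -> [835, 463]
  L3: h(835,463)=(835*31+463)%997=426 -> [426]
  root = 426 != target 964
Candidate C: set leaf[2] = 19 -> leaves = [43, 48, 19, 37, 30]
  L0: [43, 48, 19, 37, 30]
  L1: h(43,48)=(43*31+48)%997=384 h(19,37)=(19*31+37)%997=626 h(30,30)=(30*31+30)%997=960 -> [384, 626, 960]
  L2: h(384,626)=(384*31+626)%997=566 h(960,960)=(960*31+960)%997=810 -> [566, 810]
  L3: h(566,810)=(566*31+810)%997=410 -> [410]
  root = 410 != target 964
Candidate D: set leaf[4] = 74 -> leaves = [43, 48, 92, 37, 74]
  L0: [43, 48, 92, 37, 74]
  L1: h(43,48)=(43*31+48)%997=384 h(92,37)=(92*31+37)%997=895 h(74,74)=(74*31+74)%997=374 -> [384, 895, 374]
  L2: h(384,895)=(384*31+895)%997=835 h(374,374)=(374*31+374)%997=4 -> [835, 4]
  L3: h(835,4)=(835*31+4)%997=964 -> [964]
  root = 964 == target 964  ** MATCH **
Candidate D produces the target root.

Answer: D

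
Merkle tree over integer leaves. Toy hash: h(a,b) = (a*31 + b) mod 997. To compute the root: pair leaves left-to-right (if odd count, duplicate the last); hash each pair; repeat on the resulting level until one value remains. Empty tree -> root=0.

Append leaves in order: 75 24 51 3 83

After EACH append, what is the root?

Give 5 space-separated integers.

After append 75 (leaves=[75]):
  L0: [75]
  root=75
After append 24 (leaves=[75, 24]):
  L0: [75, 24]
  L1: h(75,24)=(75*31+24)%997=355 -> [355]
  root=355
After append 51 (leaves=[75, 24, 51]):
  L0: [75, 24, 51]
  L1: h(75,24)=(75*31+24)%997=355 h(51,51)=(51*31+51)%997=635 -> [355, 635]
  L2: h(355,635)=(355*31+635)%997=673 -> [673]
  root=673
After append 3 (leaves=[75, 24, 51, 3]):
  L0: [75, 24, 51, 3]
  L1: h(75,24)=(75*31+24)%997=355 h(51,3)=(51*31+3)%997=587 -> [355, 587]
  L2: h(355,587)=(355*31+587)%997=625 -> [625]
  root=625
After append 83 (leaves=[75, 24, 51, 3, 83]):
  L0: [75, 24, 51, 3, 83]
  L1: h(75,24)=(75*31+24)%997=355 h(51,3)=(51*31+3)%997=587 h(83,83)=(83*31+83)%997=662 -> [355, 587, 662]
  L2: h(355,587)=(355*31+587)%997=625 h(662,662)=(662*31+662)%997=247 -> [625, 247]
  L3: h(625,247)=(625*31+247)%997=679 -> [679]
  root=679

Answer: 75 355 673 625 679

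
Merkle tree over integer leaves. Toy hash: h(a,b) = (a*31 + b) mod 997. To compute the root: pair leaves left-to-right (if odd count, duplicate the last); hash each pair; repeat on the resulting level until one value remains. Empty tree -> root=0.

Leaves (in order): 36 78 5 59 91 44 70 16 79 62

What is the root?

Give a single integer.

L0: [36, 78, 5, 59, 91, 44, 70, 16, 79, 62]
L1: h(36,78)=(36*31+78)%997=197 h(5,59)=(5*31+59)%997=214 h(91,44)=(91*31+44)%997=871 h(70,16)=(70*31+16)%997=192 h(79,62)=(79*31+62)%997=517 -> [197, 214, 871, 192, 517]
L2: h(197,214)=(197*31+214)%997=339 h(871,192)=(871*31+192)%997=274 h(517,517)=(517*31+517)%997=592 -> [339, 274, 592]
L3: h(339,274)=(339*31+274)%997=813 h(592,592)=(592*31+592)%997=1 -> [813, 1]
L4: h(813,1)=(813*31+1)%997=279 -> [279]

Answer: 279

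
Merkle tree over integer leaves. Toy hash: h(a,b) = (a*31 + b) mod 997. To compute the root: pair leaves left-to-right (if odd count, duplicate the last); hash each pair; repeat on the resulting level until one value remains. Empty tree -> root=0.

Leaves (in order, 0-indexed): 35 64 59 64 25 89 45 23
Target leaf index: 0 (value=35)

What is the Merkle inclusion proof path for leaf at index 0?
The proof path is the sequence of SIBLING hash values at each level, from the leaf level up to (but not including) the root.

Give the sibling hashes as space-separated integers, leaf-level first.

L0 (leaves): [35, 64, 59, 64, 25, 89, 45, 23], target index=0
L1: h(35,64)=(35*31+64)%997=152 [pair 0] h(59,64)=(59*31+64)%997=896 [pair 1] h(25,89)=(25*31+89)%997=864 [pair 2] h(45,23)=(45*31+23)%997=421 [pair 3] -> [152, 896, 864, 421]
  Sibling for proof at L0: 64
L2: h(152,896)=(152*31+896)%997=623 [pair 0] h(864,421)=(864*31+421)%997=286 [pair 1] -> [623, 286]
  Sibling for proof at L1: 896
L3: h(623,286)=(623*31+286)%997=656 [pair 0] -> [656]
  Sibling for proof at L2: 286
Root: 656
Proof path (sibling hashes from leaf to root): [64, 896, 286]

Answer: 64 896 286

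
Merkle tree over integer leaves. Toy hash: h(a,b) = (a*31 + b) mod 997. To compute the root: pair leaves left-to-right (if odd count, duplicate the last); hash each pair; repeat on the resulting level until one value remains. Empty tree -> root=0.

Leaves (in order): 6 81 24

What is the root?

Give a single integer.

L0: [6, 81, 24]
L1: h(6,81)=(6*31+81)%997=267 h(24,24)=(24*31+24)%997=768 -> [267, 768]
L2: h(267,768)=(267*31+768)%997=72 -> [72]

Answer: 72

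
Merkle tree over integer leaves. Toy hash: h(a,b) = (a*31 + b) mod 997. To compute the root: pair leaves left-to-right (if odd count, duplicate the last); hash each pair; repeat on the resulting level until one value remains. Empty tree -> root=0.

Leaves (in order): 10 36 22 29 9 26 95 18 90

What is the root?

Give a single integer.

L0: [10, 36, 22, 29, 9, 26, 95, 18, 90]
L1: h(10,36)=(10*31+36)%997=346 h(22,29)=(22*31+29)%997=711 h(9,26)=(9*31+26)%997=305 h(95,18)=(95*31+18)%997=969 h(90,90)=(90*31+90)%997=886 -> [346, 711, 305, 969, 886]
L2: h(346,711)=(346*31+711)%997=470 h(305,969)=(305*31+969)%997=454 h(886,886)=(886*31+886)%997=436 -> [470, 454, 436]
L3: h(470,454)=(470*31+454)%997=69 h(436,436)=(436*31+436)%997=991 -> [69, 991]
L4: h(69,991)=(69*31+991)%997=139 -> [139]

Answer: 139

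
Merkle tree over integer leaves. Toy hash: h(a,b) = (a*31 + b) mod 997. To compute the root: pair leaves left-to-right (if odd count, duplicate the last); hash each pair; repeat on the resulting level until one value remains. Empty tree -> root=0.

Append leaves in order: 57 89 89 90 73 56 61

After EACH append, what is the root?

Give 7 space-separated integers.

Answer: 57 859 564 565 543 996 629

Derivation:
After append 57 (leaves=[57]):
  L0: [57]
  root=57
After append 89 (leaves=[57, 89]):
  L0: [57, 89]
  L1: h(57,89)=(57*31+89)%997=859 -> [859]
  root=859
After append 89 (leaves=[57, 89, 89]):
  L0: [57, 89, 89]
  L1: h(57,89)=(57*31+89)%997=859 h(89,89)=(89*31+89)%997=854 -> [859, 854]
  L2: h(859,854)=(859*31+854)%997=564 -> [564]
  root=564
After append 90 (leaves=[57, 89, 89, 90]):
  L0: [57, 89, 89, 90]
  L1: h(57,89)=(57*31+89)%997=859 h(89,90)=(89*31+90)%997=855 -> [859, 855]
  L2: h(859,855)=(859*31+855)%997=565 -> [565]
  root=565
After append 73 (leaves=[57, 89, 89, 90, 73]):
  L0: [57, 89, 89, 90, 73]
  L1: h(57,89)=(57*31+89)%997=859 h(89,90)=(89*31+90)%997=855 h(73,73)=(73*31+73)%997=342 -> [859, 855, 342]
  L2: h(859,855)=(859*31+855)%997=565 h(342,342)=(342*31+342)%997=974 -> [565, 974]
  L3: h(565,974)=(565*31+974)%997=543 -> [543]
  root=543
After append 56 (leaves=[57, 89, 89, 90, 73, 56]):
  L0: [57, 89, 89, 90, 73, 56]
  L1: h(57,89)=(57*31+89)%997=859 h(89,90)=(89*31+90)%997=855 h(73,56)=(73*31+56)%997=325 -> [859, 855, 325]
  L2: h(859,855)=(859*31+855)%997=565 h(325,325)=(325*31+325)%997=430 -> [565, 430]
  L3: h(565,430)=(565*31+430)%997=996 -> [996]
  root=996
After append 61 (leaves=[57, 89, 89, 90, 73, 56, 61]):
  L0: [57, 89, 89, 90, 73, 56, 61]
  L1: h(57,89)=(57*31+89)%997=859 h(89,90)=(89*31+90)%997=855 h(73,56)=(73*31+56)%997=325 h(61,61)=(61*31+61)%997=955 -> [859, 855, 325, 955]
  L2: h(859,855)=(859*31+855)%997=565 h(325,955)=(325*31+955)%997=63 -> [565, 63]
  L3: h(565,63)=(565*31+63)%997=629 -> [629]
  root=629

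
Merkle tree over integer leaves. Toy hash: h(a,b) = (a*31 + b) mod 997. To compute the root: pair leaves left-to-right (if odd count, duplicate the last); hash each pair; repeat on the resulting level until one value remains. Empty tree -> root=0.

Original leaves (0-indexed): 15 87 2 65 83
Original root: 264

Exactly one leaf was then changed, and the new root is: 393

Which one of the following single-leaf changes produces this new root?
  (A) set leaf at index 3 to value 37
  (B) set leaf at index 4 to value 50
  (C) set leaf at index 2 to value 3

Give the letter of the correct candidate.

Original leaves: [15, 87, 2, 65, 83]
Target new root: 393
Try each candidate change and compute the resulting root:
Candidate A: set leaf[3] = 37 -> leaves = [15, 87, 2, 37, 83]
  L0: [15, 87, 2, 37, 83]
  L1: h(15,87)=(15*31+87)%997=552 h(2,37)=(2*31+37)%997=99 h(83,83)=(83*31+83)%997=662 -> [552, 99, 662]
  L2: h(552,99)=(552*31+99)%997=262 h(662,662)=(662*31+662)%997=247 -> [262, 247]
  L3: h(262,247)=(262*31+247)%997=393 -> [393]
  root = 393 == target 393  ** MATCH **
Candidate B: set leaf[4] = 50 -> leaves = [15, 87, 2, 65, 50]
  L0: [15, 87, 2, 65, 50]
  L1: h(15,87)=(15*31+87)%997=552 h(2,65)=(2*31+65)%997=127 h(50,50)=(50*31+50)%997=603 -> [552, 127, 603]
  L2: h(552,127)=(552*31+127)%997=290 h(603,603)=(603*31+603)%997=353 -> [290, 353]
  L3: h(290,353)=(290*31+353)%997=370 -> [370]
  root = 370 != target 393
Candidate C: set leaf[2] = 3 -> leaves = [15, 87, 3, 65, 83]
  L0: [15, 87, 3, 65, 83]
  L1: h(15,87)=(15*31+87)%997=552 h(3,65)=(3*31+65)%997=158 h(83,83)=(83*31+83)%997=662 -> [552, 158, 662]
  L2: h(552,158)=(552*31+158)%997=321 h(662,662)=(662*31+662)%997=247 -> [321, 247]
  L3: h(321,247)=(321*31+247)%997=228 -> [228]
  root = 228 != target 393
Candidate A produces the target root.

Answer: A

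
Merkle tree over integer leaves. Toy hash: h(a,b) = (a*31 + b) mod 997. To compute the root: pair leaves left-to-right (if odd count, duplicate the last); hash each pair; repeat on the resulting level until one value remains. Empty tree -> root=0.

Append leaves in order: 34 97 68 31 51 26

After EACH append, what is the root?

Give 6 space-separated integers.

Answer: 34 154 968 931 328 525

Derivation:
After append 34 (leaves=[34]):
  L0: [34]
  root=34
After append 97 (leaves=[34, 97]):
  L0: [34, 97]
  L1: h(34,97)=(34*31+97)%997=154 -> [154]
  root=154
After append 68 (leaves=[34, 97, 68]):
  L0: [34, 97, 68]
  L1: h(34,97)=(34*31+97)%997=154 h(68,68)=(68*31+68)%997=182 -> [154, 182]
  L2: h(154,182)=(154*31+182)%997=968 -> [968]
  root=968
After append 31 (leaves=[34, 97, 68, 31]):
  L0: [34, 97, 68, 31]
  L1: h(34,97)=(34*31+97)%997=154 h(68,31)=(68*31+31)%997=145 -> [154, 145]
  L2: h(154,145)=(154*31+145)%997=931 -> [931]
  root=931
After append 51 (leaves=[34, 97, 68, 31, 51]):
  L0: [34, 97, 68, 31, 51]
  L1: h(34,97)=(34*31+97)%997=154 h(68,31)=(68*31+31)%997=145 h(51,51)=(51*31+51)%997=635 -> [154, 145, 635]
  L2: h(154,145)=(154*31+145)%997=931 h(635,635)=(635*31+635)%997=380 -> [931, 380]
  L3: h(931,380)=(931*31+380)%997=328 -> [328]
  root=328
After append 26 (leaves=[34, 97, 68, 31, 51, 26]):
  L0: [34, 97, 68, 31, 51, 26]
  L1: h(34,97)=(34*31+97)%997=154 h(68,31)=(68*31+31)%997=145 h(51,26)=(51*31+26)%997=610 -> [154, 145, 610]
  L2: h(154,145)=(154*31+145)%997=931 h(610,610)=(610*31+610)%997=577 -> [931, 577]
  L3: h(931,577)=(931*31+577)%997=525 -> [525]
  root=525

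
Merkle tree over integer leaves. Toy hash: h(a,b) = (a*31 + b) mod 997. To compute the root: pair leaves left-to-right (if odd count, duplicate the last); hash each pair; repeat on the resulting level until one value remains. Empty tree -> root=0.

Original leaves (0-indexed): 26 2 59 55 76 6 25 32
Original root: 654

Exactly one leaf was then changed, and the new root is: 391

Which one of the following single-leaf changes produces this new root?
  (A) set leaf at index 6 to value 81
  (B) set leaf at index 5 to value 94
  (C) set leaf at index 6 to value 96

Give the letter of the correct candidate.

Original leaves: [26, 2, 59, 55, 76, 6, 25, 32]
Target new root: 391
Try each candidate change and compute the resulting root:
Candidate A: set leaf[6] = 81 -> leaves = [26, 2, 59, 55, 76, 6, 81, 32]
  L0: [26, 2, 59, 55, 76, 6, 81, 32]
  L1: h(26,2)=(26*31+2)%997=808 h(59,55)=(59*31+55)%997=887 h(76,6)=(76*31+6)%997=368 h(81,32)=(81*31+32)%997=549 -> [808, 887, 368, 549]
  L2: h(808,887)=(808*31+887)%997=13 h(368,549)=(368*31+549)%997=990 -> [13, 990]
  L3: h(13,990)=(13*31+990)%997=396 -> [396]
  root = 396 != target 391
Candidate B: set leaf[5] = 94 -> leaves = [26, 2, 59, 55, 76, 94, 25, 32]
  L0: [26, 2, 59, 55, 76, 94, 25, 32]
  L1: h(26,2)=(26*31+2)%997=808 h(59,55)=(59*31+55)%997=887 h(76,94)=(76*31+94)%997=456 h(25,32)=(25*31+32)%997=807 -> [808, 887, 456, 807]
  L2: h(808,887)=(808*31+887)%997=13 h(456,807)=(456*31+807)%997=985 -> [13, 985]
  L3: h(13,985)=(13*31+985)%997=391 -> [391]
  root = 391 == target 391  ** MATCH **
Candidate C: set leaf[6] = 96 -> leaves = [26, 2, 59, 55, 76, 6, 96, 32]
  L0: [26, 2, 59, 55, 76, 6, 96, 32]
  L1: h(26,2)=(26*31+2)%997=808 h(59,55)=(59*31+55)%997=887 h(76,6)=(76*31+6)%997=368 h(96,32)=(96*31+32)%997=17 -> [808, 887, 368, 17]
  L2: h(808,887)=(808*31+887)%997=13 h(368,17)=(368*31+17)%997=458 -> [13, 458]
  L3: h(13,458)=(13*31+458)%997=861 -> [861]
  root = 861 != target 391
Candidate B produces the target root.

Answer: B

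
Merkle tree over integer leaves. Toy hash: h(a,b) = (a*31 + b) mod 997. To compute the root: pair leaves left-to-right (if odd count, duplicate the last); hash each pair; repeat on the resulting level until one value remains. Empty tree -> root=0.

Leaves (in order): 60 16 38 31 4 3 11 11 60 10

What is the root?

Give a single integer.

Answer: 429

Derivation:
L0: [60, 16, 38, 31, 4, 3, 11, 11, 60, 10]
L1: h(60,16)=(60*31+16)%997=879 h(38,31)=(38*31+31)%997=212 h(4,3)=(4*31+3)%997=127 h(11,11)=(11*31+11)%997=352 h(60,10)=(60*31+10)%997=873 -> [879, 212, 127, 352, 873]
L2: h(879,212)=(879*31+212)%997=542 h(127,352)=(127*31+352)%997=301 h(873,873)=(873*31+873)%997=20 -> [542, 301, 20]
L3: h(542,301)=(542*31+301)%997=154 h(20,20)=(20*31+20)%997=640 -> [154, 640]
L4: h(154,640)=(154*31+640)%997=429 -> [429]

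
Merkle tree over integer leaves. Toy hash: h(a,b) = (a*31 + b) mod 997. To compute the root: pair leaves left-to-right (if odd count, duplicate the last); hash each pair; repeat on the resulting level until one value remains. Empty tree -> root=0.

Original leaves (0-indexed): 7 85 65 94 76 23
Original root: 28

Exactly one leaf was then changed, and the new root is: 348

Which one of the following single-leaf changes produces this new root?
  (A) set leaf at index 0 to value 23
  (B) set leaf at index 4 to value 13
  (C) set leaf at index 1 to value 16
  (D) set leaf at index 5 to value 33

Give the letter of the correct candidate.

Original leaves: [7, 85, 65, 94, 76, 23]
Target new root: 348
Try each candidate change and compute the resulting root:
Candidate A: set leaf[0] = 23 -> leaves = [23, 85, 65, 94, 76, 23]
  L0: [23, 85, 65, 94, 76, 23]
  L1: h(23,85)=(23*31+85)%997=798 h(65,94)=(65*31+94)%997=115 h(76,23)=(76*31+23)%997=385 -> [798, 115, 385]
  L2: h(798,115)=(798*31+115)%997=925 h(385,385)=(385*31+385)%997=356 -> [925, 356]
  L3: h(925,356)=(925*31+356)%997=118 -> [118]
  root = 118 != target 348
Candidate B: set leaf[4] = 13 -> leaves = [7, 85, 65, 94, 13, 23]
  L0: [7, 85, 65, 94, 13, 23]
  L1: h(7,85)=(7*31+85)%997=302 h(65,94)=(65*31+94)%997=115 h(13,23)=(13*31+23)%997=426 -> [302, 115, 426]
  L2: h(302,115)=(302*31+115)%997=504 h(426,426)=(426*31+426)%997=671 -> [504, 671]
  L3: h(504,671)=(504*31+671)%997=343 -> [343]
  root = 343 != target 348
Candidate C: set leaf[1] = 16 -> leaves = [7, 16, 65, 94, 76, 23]
  L0: [7, 16, 65, 94, 76, 23]
  L1: h(7,16)=(7*31+16)%997=233 h(65,94)=(65*31+94)%997=115 h(76,23)=(76*31+23)%997=385 -> [233, 115, 385]
  L2: h(233,115)=(233*31+115)%997=359 h(385,385)=(385*31+385)%997=356 -> [359, 356]
  L3: h(359,356)=(359*31+356)%997=518 -> [518]
  root = 518 != target 348
Candidate D: set leaf[5] = 33 -> leaves = [7, 85, 65, 94, 76, 33]
  L0: [7, 85, 65, 94, 76, 33]
  L1: h(7,85)=(7*31+85)%997=302 h(65,94)=(65*31+94)%997=115 h(76,33)=(76*31+33)%997=395 -> [302, 115, 395]
  L2: h(302,115)=(302*31+115)%997=504 h(395,395)=(395*31+395)%997=676 -> [504, 676]
  L3: h(504,676)=(504*31+676)%997=348 -> [348]
  root = 348 == target 348  ** MATCH **
Candidate D produces the target root.

Answer: D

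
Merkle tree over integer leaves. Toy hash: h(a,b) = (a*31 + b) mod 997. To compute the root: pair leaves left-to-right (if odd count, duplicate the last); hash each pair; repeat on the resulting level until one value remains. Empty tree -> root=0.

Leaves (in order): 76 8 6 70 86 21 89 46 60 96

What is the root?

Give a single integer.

Answer: 756

Derivation:
L0: [76, 8, 6, 70, 86, 21, 89, 46, 60, 96]
L1: h(76,8)=(76*31+8)%997=370 h(6,70)=(6*31+70)%997=256 h(86,21)=(86*31+21)%997=693 h(89,46)=(89*31+46)%997=811 h(60,96)=(60*31+96)%997=959 -> [370, 256, 693, 811, 959]
L2: h(370,256)=(370*31+256)%997=759 h(693,811)=(693*31+811)%997=360 h(959,959)=(959*31+959)%997=778 -> [759, 360, 778]
L3: h(759,360)=(759*31+360)%997=958 h(778,778)=(778*31+778)%997=968 -> [958, 968]
L4: h(958,968)=(958*31+968)%997=756 -> [756]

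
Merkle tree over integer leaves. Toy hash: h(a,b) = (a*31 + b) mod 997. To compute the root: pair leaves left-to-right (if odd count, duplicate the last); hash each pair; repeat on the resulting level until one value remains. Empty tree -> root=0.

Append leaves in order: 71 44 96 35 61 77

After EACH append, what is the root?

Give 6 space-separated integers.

After append 71 (leaves=[71]):
  L0: [71]
  root=71
After append 44 (leaves=[71, 44]):
  L0: [71, 44]
  L1: h(71,44)=(71*31+44)%997=251 -> [251]
  root=251
After append 96 (leaves=[71, 44, 96]):
  L0: [71, 44, 96]
  L1: h(71,44)=(71*31+44)%997=251 h(96,96)=(96*31+96)%997=81 -> [251, 81]
  L2: h(251,81)=(251*31+81)%997=883 -> [883]
  root=883
After append 35 (leaves=[71, 44, 96, 35]):
  L0: [71, 44, 96, 35]
  L1: h(71,44)=(71*31+44)%997=251 h(96,35)=(96*31+35)%997=20 -> [251, 20]
  L2: h(251,20)=(251*31+20)%997=822 -> [822]
  root=822
After append 61 (leaves=[71, 44, 96, 35, 61]):
  L0: [71, 44, 96, 35, 61]
  L1: h(71,44)=(71*31+44)%997=251 h(96,35)=(96*31+35)%997=20 h(61,61)=(61*31+61)%997=955 -> [251, 20, 955]
  L2: h(251,20)=(251*31+20)%997=822 h(955,955)=(955*31+955)%997=650 -> [822, 650]
  L3: h(822,650)=(822*31+650)%997=210 -> [210]
  root=210
After append 77 (leaves=[71, 44, 96, 35, 61, 77]):
  L0: [71, 44, 96, 35, 61, 77]
  L1: h(71,44)=(71*31+44)%997=251 h(96,35)=(96*31+35)%997=20 h(61,77)=(61*31+77)%997=971 -> [251, 20, 971]
  L2: h(251,20)=(251*31+20)%997=822 h(971,971)=(971*31+971)%997=165 -> [822, 165]
  L3: h(822,165)=(822*31+165)%997=722 -> [722]
  root=722

Answer: 71 251 883 822 210 722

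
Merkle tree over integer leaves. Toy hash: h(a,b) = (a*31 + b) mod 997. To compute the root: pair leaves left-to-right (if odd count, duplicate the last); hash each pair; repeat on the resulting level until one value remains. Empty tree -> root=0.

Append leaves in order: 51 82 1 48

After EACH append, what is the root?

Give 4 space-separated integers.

Answer: 51 666 738 785

Derivation:
After append 51 (leaves=[51]):
  L0: [51]
  root=51
After append 82 (leaves=[51, 82]):
  L0: [51, 82]
  L1: h(51,82)=(51*31+82)%997=666 -> [666]
  root=666
After append 1 (leaves=[51, 82, 1]):
  L0: [51, 82, 1]
  L1: h(51,82)=(51*31+82)%997=666 h(1,1)=(1*31+1)%997=32 -> [666, 32]
  L2: h(666,32)=(666*31+32)%997=738 -> [738]
  root=738
After append 48 (leaves=[51, 82, 1, 48]):
  L0: [51, 82, 1, 48]
  L1: h(51,82)=(51*31+82)%997=666 h(1,48)=(1*31+48)%997=79 -> [666, 79]
  L2: h(666,79)=(666*31+79)%997=785 -> [785]
  root=785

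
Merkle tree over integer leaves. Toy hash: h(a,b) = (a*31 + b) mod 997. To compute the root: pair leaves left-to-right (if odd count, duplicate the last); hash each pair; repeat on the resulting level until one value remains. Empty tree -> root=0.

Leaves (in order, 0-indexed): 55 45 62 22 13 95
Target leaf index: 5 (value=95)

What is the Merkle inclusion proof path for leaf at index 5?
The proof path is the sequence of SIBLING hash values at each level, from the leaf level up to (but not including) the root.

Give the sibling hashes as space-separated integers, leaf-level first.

L0 (leaves): [55, 45, 62, 22, 13, 95], target index=5
L1: h(55,45)=(55*31+45)%997=753 [pair 0] h(62,22)=(62*31+22)%997=947 [pair 1] h(13,95)=(13*31+95)%997=498 [pair 2] -> [753, 947, 498]
  Sibling for proof at L0: 13
L2: h(753,947)=(753*31+947)%997=362 [pair 0] h(498,498)=(498*31+498)%997=981 [pair 1] -> [362, 981]
  Sibling for proof at L1: 498
L3: h(362,981)=(362*31+981)%997=239 [pair 0] -> [239]
  Sibling for proof at L2: 362
Root: 239
Proof path (sibling hashes from leaf to root): [13, 498, 362]

Answer: 13 498 362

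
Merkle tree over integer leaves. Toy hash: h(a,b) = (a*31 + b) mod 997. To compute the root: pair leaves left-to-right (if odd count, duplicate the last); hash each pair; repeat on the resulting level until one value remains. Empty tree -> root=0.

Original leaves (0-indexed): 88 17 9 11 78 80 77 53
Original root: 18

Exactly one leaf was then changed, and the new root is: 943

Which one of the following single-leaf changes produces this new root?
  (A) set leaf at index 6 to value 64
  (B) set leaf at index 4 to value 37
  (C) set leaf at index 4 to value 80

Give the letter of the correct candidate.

Answer: C

Derivation:
Original leaves: [88, 17, 9, 11, 78, 80, 77, 53]
Target new root: 943
Try each candidate change and compute the resulting root:
Candidate A: set leaf[6] = 64 -> leaves = [88, 17, 9, 11, 78, 80, 64, 53]
  L0: [88, 17, 9, 11, 78, 80, 64, 53]
  L1: h(88,17)=(88*31+17)%997=751 h(9,11)=(9*31+11)%997=290 h(78,80)=(78*31+80)%997=504 h(64,53)=(64*31+53)%997=43 -> [751, 290, 504, 43]
  L2: h(751,290)=(751*31+290)%997=640 h(504,43)=(504*31+43)%997=712 -> [640, 712]
  L3: h(640,712)=(640*31+712)%997=612 -> [612]
  root = 612 != target 943
Candidate B: set leaf[4] = 37 -> leaves = [88, 17, 9, 11, 37, 80, 77, 53]
  L0: [88, 17, 9, 11, 37, 80, 77, 53]
  L1: h(88,17)=(88*31+17)%997=751 h(9,11)=(9*31+11)%997=290 h(37,80)=(37*31+80)%997=230 h(77,53)=(77*31+53)%997=446 -> [751, 290, 230, 446]
  L2: h(751,290)=(751*31+290)%997=640 h(230,446)=(230*31+446)%997=597 -> [640, 597]
  L3: h(640,597)=(640*31+597)%997=497 -> [497]
  root = 497 != target 943
Candidate C: set leaf[4] = 80 -> leaves = [88, 17, 9, 11, 80, 80, 77, 53]
  L0: [88, 17, 9, 11, 80, 80, 77, 53]
  L1: h(88,17)=(88*31+17)%997=751 h(9,11)=(9*31+11)%997=290 h(80,80)=(80*31+80)%997=566 h(77,53)=(77*31+53)%997=446 -> [751, 290, 566, 446]
  L2: h(751,290)=(751*31+290)%997=640 h(566,446)=(566*31+446)%997=46 -> [640, 46]
  L3: h(640,46)=(640*31+46)%997=943 -> [943]
  root = 943 == target 943  ** MATCH **
Candidate C produces the target root.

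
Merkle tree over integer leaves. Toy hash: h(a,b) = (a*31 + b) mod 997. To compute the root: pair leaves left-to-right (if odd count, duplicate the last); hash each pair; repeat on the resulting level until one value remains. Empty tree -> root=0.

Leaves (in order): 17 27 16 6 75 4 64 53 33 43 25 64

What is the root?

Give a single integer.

Answer: 571

Derivation:
L0: [17, 27, 16, 6, 75, 4, 64, 53, 33, 43, 25, 64]
L1: h(17,27)=(17*31+27)%997=554 h(16,6)=(16*31+6)%997=502 h(75,4)=(75*31+4)%997=335 h(64,53)=(64*31+53)%997=43 h(33,43)=(33*31+43)%997=69 h(25,64)=(25*31+64)%997=839 -> [554, 502, 335, 43, 69, 839]
L2: h(554,502)=(554*31+502)%997=727 h(335,43)=(335*31+43)%997=458 h(69,839)=(69*31+839)%997=984 -> [727, 458, 984]
L3: h(727,458)=(727*31+458)%997=64 h(984,984)=(984*31+984)%997=581 -> [64, 581]
L4: h(64,581)=(64*31+581)%997=571 -> [571]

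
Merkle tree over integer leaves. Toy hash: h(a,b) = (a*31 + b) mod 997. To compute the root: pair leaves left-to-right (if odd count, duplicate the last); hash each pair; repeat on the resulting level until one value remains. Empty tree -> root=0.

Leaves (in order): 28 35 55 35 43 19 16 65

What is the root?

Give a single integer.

L0: [28, 35, 55, 35, 43, 19, 16, 65]
L1: h(28,35)=(28*31+35)%997=903 h(55,35)=(55*31+35)%997=743 h(43,19)=(43*31+19)%997=355 h(16,65)=(16*31+65)%997=561 -> [903, 743, 355, 561]
L2: h(903,743)=(903*31+743)%997=820 h(355,561)=(355*31+561)%997=599 -> [820, 599]
L3: h(820,599)=(820*31+599)%997=97 -> [97]

Answer: 97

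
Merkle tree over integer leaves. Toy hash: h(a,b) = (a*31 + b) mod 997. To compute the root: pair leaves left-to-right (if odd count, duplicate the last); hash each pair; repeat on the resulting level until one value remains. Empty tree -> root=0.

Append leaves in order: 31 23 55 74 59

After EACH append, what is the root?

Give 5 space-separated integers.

Answer: 31 984 360 379 381

Derivation:
After append 31 (leaves=[31]):
  L0: [31]
  root=31
After append 23 (leaves=[31, 23]):
  L0: [31, 23]
  L1: h(31,23)=(31*31+23)%997=984 -> [984]
  root=984
After append 55 (leaves=[31, 23, 55]):
  L0: [31, 23, 55]
  L1: h(31,23)=(31*31+23)%997=984 h(55,55)=(55*31+55)%997=763 -> [984, 763]
  L2: h(984,763)=(984*31+763)%997=360 -> [360]
  root=360
After append 74 (leaves=[31, 23, 55, 74]):
  L0: [31, 23, 55, 74]
  L1: h(31,23)=(31*31+23)%997=984 h(55,74)=(55*31+74)%997=782 -> [984, 782]
  L2: h(984,782)=(984*31+782)%997=379 -> [379]
  root=379
After append 59 (leaves=[31, 23, 55, 74, 59]):
  L0: [31, 23, 55, 74, 59]
  L1: h(31,23)=(31*31+23)%997=984 h(55,74)=(55*31+74)%997=782 h(59,59)=(59*31+59)%997=891 -> [984, 782, 891]
  L2: h(984,782)=(984*31+782)%997=379 h(891,891)=(891*31+891)%997=596 -> [379, 596]
  L3: h(379,596)=(379*31+596)%997=381 -> [381]
  root=381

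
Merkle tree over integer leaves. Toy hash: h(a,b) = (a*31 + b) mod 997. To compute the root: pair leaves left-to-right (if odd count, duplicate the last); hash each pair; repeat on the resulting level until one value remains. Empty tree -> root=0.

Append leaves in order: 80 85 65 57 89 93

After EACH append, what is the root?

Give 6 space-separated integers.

After append 80 (leaves=[80]):
  L0: [80]
  root=80
After append 85 (leaves=[80, 85]):
  L0: [80, 85]
  L1: h(80,85)=(80*31+85)%997=571 -> [571]
  root=571
After append 65 (leaves=[80, 85, 65]):
  L0: [80, 85, 65]
  L1: h(80,85)=(80*31+85)%997=571 h(65,65)=(65*31+65)%997=86 -> [571, 86]
  L2: h(571,86)=(571*31+86)%997=838 -> [838]
  root=838
After append 57 (leaves=[80, 85, 65, 57]):
  L0: [80, 85, 65, 57]
  L1: h(80,85)=(80*31+85)%997=571 h(65,57)=(65*31+57)%997=78 -> [571, 78]
  L2: h(571,78)=(571*31+78)%997=830 -> [830]
  root=830
After append 89 (leaves=[80, 85, 65, 57, 89]):
  L0: [80, 85, 65, 57, 89]
  L1: h(80,85)=(80*31+85)%997=571 h(65,57)=(65*31+57)%997=78 h(89,89)=(89*31+89)%997=854 -> [571, 78, 854]
  L2: h(571,78)=(571*31+78)%997=830 h(854,854)=(854*31+854)%997=409 -> [830, 409]
  L3: h(830,409)=(830*31+409)%997=217 -> [217]
  root=217
After append 93 (leaves=[80, 85, 65, 57, 89, 93]):
  L0: [80, 85, 65, 57, 89, 93]
  L1: h(80,85)=(80*31+85)%997=571 h(65,57)=(65*31+57)%997=78 h(89,93)=(89*31+93)%997=858 -> [571, 78, 858]
  L2: h(571,78)=(571*31+78)%997=830 h(858,858)=(858*31+858)%997=537 -> [830, 537]
  L3: h(830,537)=(830*31+537)%997=345 -> [345]
  root=345

Answer: 80 571 838 830 217 345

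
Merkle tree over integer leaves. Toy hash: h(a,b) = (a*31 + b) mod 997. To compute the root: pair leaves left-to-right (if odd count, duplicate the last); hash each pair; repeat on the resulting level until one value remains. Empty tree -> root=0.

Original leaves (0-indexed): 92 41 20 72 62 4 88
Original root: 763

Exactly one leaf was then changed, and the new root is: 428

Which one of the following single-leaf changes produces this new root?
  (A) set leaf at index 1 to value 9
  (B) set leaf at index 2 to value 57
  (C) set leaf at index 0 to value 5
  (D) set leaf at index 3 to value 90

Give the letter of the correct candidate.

Original leaves: [92, 41, 20, 72, 62, 4, 88]
Target new root: 428
Try each candidate change and compute the resulting root:
Candidate A: set leaf[1] = 9 -> leaves = [92, 9, 20, 72, 62, 4, 88]
  L0: [92, 9, 20, 72, 62, 4, 88]
  L1: h(92,9)=(92*31+9)%997=867 h(20,72)=(20*31+72)%997=692 h(62,4)=(62*31+4)%997=929 h(88,88)=(88*31+88)%997=822 -> [867, 692, 929, 822]
  L2: h(867,692)=(867*31+692)%997=650 h(929,822)=(929*31+822)%997=708 -> [650, 708]
  L3: h(650,708)=(650*31+708)%997=918 -> [918]
  root = 918 != target 428
Candidate B: set leaf[2] = 57 -> leaves = [92, 41, 57, 72, 62, 4, 88]
  L0: [92, 41, 57, 72, 62, 4, 88]
  L1: h(92,41)=(92*31+41)%997=899 h(57,72)=(57*31+72)%997=842 h(62,4)=(62*31+4)%997=929 h(88,88)=(88*31+88)%997=822 -> [899, 842, 929, 822]
  L2: h(899,842)=(899*31+842)%997=795 h(929,822)=(929*31+822)%997=708 -> [795, 708]
  L3: h(795,708)=(795*31+708)%997=428 -> [428]
  root = 428 == target 428  ** MATCH **
Candidate C: set leaf[0] = 5 -> leaves = [5, 41, 20, 72, 62, 4, 88]
  L0: [5, 41, 20, 72, 62, 4, 88]
  L1: h(5,41)=(5*31+41)%997=196 h(20,72)=(20*31+72)%997=692 h(62,4)=(62*31+4)%997=929 h(88,88)=(88*31+88)%997=822 -> [196, 692, 929, 822]
  L2: h(196,692)=(196*31+692)%997=786 h(929,822)=(929*31+822)%997=708 -> [786, 708]
  L3: h(786,708)=(786*31+708)%997=149 -> [149]
  root = 149 != target 428
Candidate D: set leaf[3] = 90 -> leaves = [92, 41, 20, 90, 62, 4, 88]
  L0: [92, 41, 20, 90, 62, 4, 88]
  L1: h(92,41)=(92*31+41)%997=899 h(20,90)=(20*31+90)%997=710 h(62,4)=(62*31+4)%997=929 h(88,88)=(88*31+88)%997=822 -> [899, 710, 929, 822]
  L2: h(899,710)=(899*31+710)%997=663 h(929,822)=(929*31+822)%997=708 -> [663, 708]
  L3: h(663,708)=(663*31+708)%997=324 -> [324]
  root = 324 != target 428
Candidate B produces the target root.

Answer: B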